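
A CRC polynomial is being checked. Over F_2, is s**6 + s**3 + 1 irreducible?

Yes

Write h(s) = s**6 + s**3 + 1.
Check for roots in F_2: h(0) = 1; h(1) = 1.
No roots, so no linear factors.
Monic irreducibles of degree 2 over GF(2): s**2 + s + 1.
None of them divide h (all give nonzero remainder).
Monic irreducibles of degree 3 over GF(2): s**3 + s + 1, s**3 + s**2 + 1.
None of them divide h (all give nonzero remainder).
No irreducible factor of degree ≤ 3 exists, so h is irreducible over GF(2).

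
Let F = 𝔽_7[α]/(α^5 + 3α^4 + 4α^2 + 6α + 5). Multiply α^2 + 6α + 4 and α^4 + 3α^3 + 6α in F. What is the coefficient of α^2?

6

Multiply in 𝔽_7[α]: (α^2 + 6α + 4)·(α^4 + 3α^3 + 6α) = α^6 + 2α^5 + α^4 + 4α^3 + α^2 + 3α.
Reduce using α^5 ≡ 4α^4 + 3α^2 + α + 2 (mod α^5 + 3α^4 + 4α^2 + 6α + 5).
Reduced: 4α^4 + 6α^2 + 4α + 5.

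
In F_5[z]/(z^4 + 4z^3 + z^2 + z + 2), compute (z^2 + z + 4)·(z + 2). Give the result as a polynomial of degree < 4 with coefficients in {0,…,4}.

Multiply in F_5[z]: (z^2 + z + 4)·(z + 2) = z^3 + 3z^2 + z + 3.
Reduced: z^3 + 3z^2 + z + 3.

z^3 + 3z^2 + z + 3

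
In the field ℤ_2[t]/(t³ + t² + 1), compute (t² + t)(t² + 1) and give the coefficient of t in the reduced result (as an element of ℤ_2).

0

Multiply in ℤ_2[t]: (t² + t)·(t² + 1) = t⁴ + t³ + t² + t.
Reduce using t³ ≡ t² + 1 (mod t³ + t² + 1).
Reduced: t².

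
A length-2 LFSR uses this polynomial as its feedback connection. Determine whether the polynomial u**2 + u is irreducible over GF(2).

No

Write m(u) = u**2 + u.
Check for roots in GF(2): m(0) = 0 → root; m(1) = 0 → root.
m(0) = 0, so (u) divides m(u); m is reducible.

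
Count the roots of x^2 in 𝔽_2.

Write h(x) = x^2.
Evaluate at each of the 2 elements of 𝔽_2:
h(0) = 0 → root; h(1) = 1.
Roots: {0}.

1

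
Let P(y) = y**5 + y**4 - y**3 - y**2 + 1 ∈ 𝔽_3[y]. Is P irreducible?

Yes

Check for roots in 𝔽_3: P(0) = 1; P(1) = 1; P(2) = 1.
No roots, so no linear factors.
Monic irreducibles of degree 2 over GF(3): y**2 + 1, y**2 + y - 1, y**2 - y - 1.
None of them divide P (all give nonzero remainder).
No irreducible factor of degree ≤ 2 exists, so P is irreducible over GF(3).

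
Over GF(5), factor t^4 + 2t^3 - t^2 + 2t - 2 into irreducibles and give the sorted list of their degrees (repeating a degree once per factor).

1, 1, 2

Write f(t) = t^4 + 2t^3 - t^2 + 2t - 2.
Roots in GF(5): f(0) = 3; f(1) = 2; f(2) = 0 → root; f(3) = 0 → root; f(4) = 4.
Linear factors from roots: (t - 2), (t + 2).
Complete factorization: f(t) = (t + 2)·(t - 2)·(t^2 + 2t - 2).
Factor degrees with multiplicity: 1 + 1 + 2 = 4.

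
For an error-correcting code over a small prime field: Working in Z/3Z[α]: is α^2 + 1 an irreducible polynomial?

Yes

Write P(α) = α^2 + 1.
Check for roots in Z/3Z: P(0) = 1; P(1) = 2; P(2) = 2.
No roots. A degree-2 polynomial over a field with no linear factor is irreducible.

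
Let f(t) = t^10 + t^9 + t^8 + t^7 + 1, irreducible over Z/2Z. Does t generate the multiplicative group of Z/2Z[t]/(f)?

|GF(2^10)^×| = 2^10 − 1 = 1023. Prime factorization: 1023 = 3·11·31.
f is primitive ⇔ t has order 1023 in GF(2)[t]/(f), i.e. t^(1023/q) ≠ 1 for each prime q | 1023.
t^(341) mod f = 1
t^(93) mod f = t^9 + t^6 + t.
t^(33) mod f = t^6 + t^5 + t^3 + t + 1.
Since t^(341) = 1, the order of t divides 341 < 1023; not primitive.

No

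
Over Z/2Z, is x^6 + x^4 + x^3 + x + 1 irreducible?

Yes

Write g(x) = x^6 + x^4 + x^3 + x + 1.
Check for roots in Z/2Z: g(0) = 1; g(1) = 1.
No roots, so no linear factors.
Monic irreducibles of degree 2 over GF(2): x^2 + x + 1.
None of them divide g (all give nonzero remainder).
Monic irreducibles of degree 3 over GF(2): x^3 + x + 1, x^3 + x^2 + 1.
None of them divide g (all give nonzero remainder).
No irreducible factor of degree ≤ 3 exists, so g is irreducible over GF(2).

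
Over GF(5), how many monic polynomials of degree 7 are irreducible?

By the necklace-counting formula, N_5(7) = (1/7) Σ_{d|7} μ(7/d)·5^d.
Divisors of 7: 1, 7; μ(7/d) for each: -1, 1.
Σ = − 5^1 + 5^7 = 78120.
N = 78120/7 = 11160.

11160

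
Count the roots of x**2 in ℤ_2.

Write g(x) = x**2.
Evaluate at each of the 2 elements of ℤ_2:
g(0) = 0 → root; g(1) = 1.
Roots: {0}.

1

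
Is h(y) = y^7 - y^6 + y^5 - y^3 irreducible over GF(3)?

No

Check for roots in GF(3): h(0) = 0 → root; h(1) = 0 → root; h(2) = 1.
h(0) = 0, so (y) divides h(y); h is reducible.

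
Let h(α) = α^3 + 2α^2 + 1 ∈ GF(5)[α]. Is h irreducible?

Check for roots in GF(5): h(0) = 1; h(1) = 4; h(2) = 2; h(3) = 1; h(4) = 2.
No roots. A degree-3 polynomial over a field with no linear factor is irreducible.

Yes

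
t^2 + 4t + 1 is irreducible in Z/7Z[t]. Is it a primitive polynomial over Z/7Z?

No

Write f(t) = t^2 + 4t + 1.
|GF(7^2)^×| = 7^2 − 1 = 48. Prime factorization: 48 = 2^4·3.
f is primitive ⇔ t has order 48 in GF(7)[t]/(f), i.e. t^(48/q) ≠ 1 for each prime q | 48.
t^(24) mod f = 1
t^(16) mod f = 1
Since t^(24) = 1, the order of t divides 24 < 48; not primitive.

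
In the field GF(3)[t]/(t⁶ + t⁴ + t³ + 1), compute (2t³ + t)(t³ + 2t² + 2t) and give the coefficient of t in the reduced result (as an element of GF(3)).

Multiply in GF(3)[t]: (2t³ + t)·(t³ + 2t² + 2t) = 2t⁶ + t⁵ + 2t⁴ + 2t³ + 2t².
Reduce using t⁶ ≡ 2t⁴ + 2t³ + 2 (mod t⁶ + t⁴ + t³ + 1).
Reduced: t⁵ + 2t² + 1.

0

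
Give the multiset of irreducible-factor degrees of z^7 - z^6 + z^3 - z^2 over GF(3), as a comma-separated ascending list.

1, 1, 1, 2, 2

Write f(z) = z^7 - z^6 + z^3 - z^2.
Roots in GF(3): f(0) = 0 → root; f(1) = 0 → root; f(2) = 2.
Linear factors from roots: (z), (z - 1).
Complete factorization: f(z) = (z - 1)·(z)^2·(z^2 + z - 1)·(z^2 - z - 1).
Factor degrees with multiplicity: 1 + 1 + 1 + 2 + 2 = 7.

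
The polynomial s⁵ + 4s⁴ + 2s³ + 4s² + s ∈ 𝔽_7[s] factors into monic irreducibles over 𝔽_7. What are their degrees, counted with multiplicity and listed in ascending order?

Write h(s) = s⁵ + 4s⁴ + 2s³ + 4s² + s.
Linear factors from roots: (s).
Complete factorization: h(s) = (s)·(s² + 1)·(s² + 4s + 1).
Factor degrees with multiplicity: 1 + 2 + 2 = 5.

1, 2, 2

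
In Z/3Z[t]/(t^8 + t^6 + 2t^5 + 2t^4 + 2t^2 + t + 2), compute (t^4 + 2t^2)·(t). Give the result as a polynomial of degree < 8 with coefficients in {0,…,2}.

t^5 + 2t^3

Multiply in Z/3Z[t]: (t^4 + 2t^2)·(t) = t^5 + 2t^3.
Reduced: t^5 + 2t^3.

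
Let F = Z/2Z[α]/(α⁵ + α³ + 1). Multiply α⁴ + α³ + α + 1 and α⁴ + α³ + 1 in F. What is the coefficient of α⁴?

Multiply in Z/2Z[α]: (α⁴ + α³ + α + 1)·(α⁴ + α³ + 1) = α⁸ + α⁶ + α⁵ + α⁴ + α + 1.
Reduce using α⁵ ≡ α³ + 1 (mod α⁵ + α³ + 1).
Reduced: α⁴ + α.

1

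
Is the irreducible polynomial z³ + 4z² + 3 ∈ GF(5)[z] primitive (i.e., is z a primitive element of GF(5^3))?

Yes

Write f(z) = z³ + 4z² + 3.
|GF(5^3)^×| = 5^3 − 1 = 124. Prime factorization: 124 = 2^2·31.
f is primitive ⇔ z has order 124 in GF(5)[z]/(f), i.e. z^(124/q) ≠ 1 for each prime q | 124.
z^(62) mod f = 4.
z^(4) mod f = z² + 2z + 2.
None equal 1, so z has full order 124; f is primitive.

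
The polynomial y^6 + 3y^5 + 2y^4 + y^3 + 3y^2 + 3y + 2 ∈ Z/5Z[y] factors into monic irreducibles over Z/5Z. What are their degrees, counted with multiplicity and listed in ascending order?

Write g(y) = y^6 + 3y^5 + 2y^4 + y^3 + 3y^2 + 3y + 2.
Roots in Z/5Z: g(0) = 2; g(1) = 0 → root; g(2) = 0 → root; g(3) = 0 → root; g(4) = 1.
Linear factors from roots: (y + 4), (y + 3), (y + 2).
Complete factorization: g(y) = (y + 2)·(y + 3)·(y + 4)·(y^3 + 4y^2 + 3).
Factor degrees with multiplicity: 1 + 1 + 1 + 3 = 6.

1, 1, 1, 3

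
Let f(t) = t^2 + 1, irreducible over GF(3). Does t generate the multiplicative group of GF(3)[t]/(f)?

No

|GF(3^2)^×| = 3^2 − 1 = 8. Prime factorization: 8 = 2^3.
f is primitive ⇔ t has order 8 in GF(3)[t]/(f), i.e. t^(8/q) ≠ 1 for each prime q | 8.
t^(4) mod f = 1
Since t^(4) = 1, the order of t divides 4 < 8; not primitive.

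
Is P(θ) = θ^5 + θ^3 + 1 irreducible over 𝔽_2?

Check for roots in 𝔽_2: P(0) = 1; P(1) = 1.
No roots, so no linear factors.
Monic irreducibles of degree 2 over GF(2): θ^2 + θ + 1.
None of them divide P (all give nonzero remainder).
No irreducible factor of degree ≤ 2 exists, so P is irreducible over GF(2).

Yes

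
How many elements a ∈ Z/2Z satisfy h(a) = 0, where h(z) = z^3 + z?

2

Evaluate at each of the 2 elements of Z/2Z:
h(0) = 0 → root; h(1) = 0 → root.
Roots: {0, 1}.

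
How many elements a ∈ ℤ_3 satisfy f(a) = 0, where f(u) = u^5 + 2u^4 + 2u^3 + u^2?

3

Evaluate at each of the 3 elements of ℤ_3:
f(0) = 0 → root; f(1) = 0 → root; f(2) = 0 → root.
Roots: {0, 1, 2}.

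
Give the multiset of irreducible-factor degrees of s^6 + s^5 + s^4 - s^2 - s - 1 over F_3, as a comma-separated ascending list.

Write f(s) = s^6 + s^5 + s^4 - s^2 - s - 1.
Roots in F_3: f(0) = 2; f(1) = 0 → root; f(2) = 0 → root.
Linear factors from roots: (s - 1), (s + 1).
Complete factorization: f(s) = (s + 1)·(s - 1)^3·(s^2 + 1).
Factor degrees with multiplicity: 1 + 1 + 1 + 1 + 2 = 6.

1, 1, 1, 1, 2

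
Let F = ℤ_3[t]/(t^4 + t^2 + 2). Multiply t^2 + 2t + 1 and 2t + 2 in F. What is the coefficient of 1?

2

Multiply in ℤ_3[t]: (t^2 + 2t + 1)·(2t + 2) = 2t^3 + 2.
Reduced: 2t^3 + 2.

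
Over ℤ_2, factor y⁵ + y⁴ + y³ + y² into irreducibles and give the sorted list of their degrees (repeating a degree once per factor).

1, 1, 1, 1, 1

Write f(y) = y⁵ + y⁴ + y³ + y².
Roots in ℤ_2: f(0) = 0 → root; f(1) = 0 → root.
Linear factors from roots: (y), (y + 1).
Complete factorization: f(y) = (y)^2·(y + 1)^3.
Factor degrees with multiplicity: 1 + 1 + 1 + 1 + 1 = 5.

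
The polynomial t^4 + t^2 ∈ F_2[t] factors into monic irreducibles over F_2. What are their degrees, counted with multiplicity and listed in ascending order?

1, 1, 1, 1

Write g(t) = t^4 + t^2.
Roots in F_2: g(0) = 0 → root; g(1) = 0 → root.
Linear factors from roots: (t), (t + 1).
Complete factorization: g(t) = (t)^2·(t + 1)^2.
Factor degrees with multiplicity: 1 + 1 + 1 + 1 = 4.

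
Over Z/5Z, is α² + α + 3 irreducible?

Write P(α) = α² + α + 3.
Check for roots in Z/5Z: P(0) = 3; P(1) = 0 → root; P(2) = 4; P(3) = 0 → root; P(4) = 3.
P(1) = 0, so (α − 1) divides P(α); P is reducible.

No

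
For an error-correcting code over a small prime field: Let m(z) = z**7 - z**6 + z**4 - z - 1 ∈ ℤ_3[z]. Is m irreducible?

Yes

Check for roots in ℤ_3: m(0) = 2; m(1) = 2; m(2) = 2.
No roots, so no linear factors.
Monic irreducibles of degree 2 over GF(3): z**2 + 1, z**2 + z - 1, z**2 - z - 1.
None of them divide m (all give nonzero remainder).
Degree-3 irreducible divisors: test the 8 monic irreducibles of degree 3 over GF(3).
None of them divide m (all give nonzero remainder).
No irreducible factor of degree ≤ 3 exists, so m is irreducible over GF(3).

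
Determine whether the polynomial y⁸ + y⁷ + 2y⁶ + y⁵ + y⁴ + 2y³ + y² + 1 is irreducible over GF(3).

Write g(y) = y⁸ + y⁷ + 2y⁶ + y⁵ + y⁴ + 2y³ + y² + 1.
Check for roots in GF(3): g(0) = 1; g(1) = 1; g(2) = 2.
No roots, so no linear factors.
Monic irreducibles of degree 2 over GF(3): y² + 1, y² + y + 2, y² + 2y + 2.
None of them divide g (all give nonzero remainder).
Degree-3 irreducible divisors: test the 8 monic irreducibles of degree 3 over GF(3).
None of them divide g (all give nonzero remainder).
Degree-4 irreducible divisors: test the 18 monic irreducibles of degree 4 over GF(3).
None of them divide g (all give nonzero remainder).
No irreducible factor of degree ≤ 4 exists, so g is irreducible over GF(3).

Yes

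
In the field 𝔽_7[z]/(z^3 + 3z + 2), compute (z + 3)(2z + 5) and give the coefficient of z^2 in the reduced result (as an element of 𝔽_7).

2

Multiply in 𝔽_7[z]: (z + 3)·(2z + 5) = 2z^2 + 4z + 1.
Reduced: 2z^2 + 4z + 1.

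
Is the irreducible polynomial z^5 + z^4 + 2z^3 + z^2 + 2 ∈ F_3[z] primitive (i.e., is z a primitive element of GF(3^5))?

No

Write f(z) = z^5 + z^4 + 2z^3 + z^2 + 2.
|GF(3^5)^×| = 3^5 − 1 = 242. Prime factorization: 242 = 2·11^2.
f is primitive ⇔ z has order 242 in GF(3)[z]/(f), i.e. z^(242/q) ≠ 1 for each prime q | 242.
z^(121) mod f = 1
z^(22) mod f = 1
Since z^(121) = 1, the order of z divides 121 < 242; not primitive.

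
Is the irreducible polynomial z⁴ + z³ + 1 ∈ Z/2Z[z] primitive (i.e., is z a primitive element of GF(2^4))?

Yes

Write f(z) = z⁴ + z³ + 1.
|GF(2^4)^×| = 2^4 − 1 = 15. Prime factorization: 15 = 3·5.
f is primitive ⇔ z has order 15 in GF(2)[z]/(f), i.e. z^(15/q) ≠ 1 for each prime q | 15.
z^(5) mod f = z³ + z + 1.
z^(3) mod f = z³.
None equal 1, so z has full order 15; f is primitive.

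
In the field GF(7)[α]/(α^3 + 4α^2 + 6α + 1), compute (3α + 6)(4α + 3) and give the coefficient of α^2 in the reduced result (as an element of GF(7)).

Multiply in GF(7)[α]: (3α + 6)·(4α + 3) = 5α^2 + 5α + 4.
Reduced: 5α^2 + 5α + 4.

5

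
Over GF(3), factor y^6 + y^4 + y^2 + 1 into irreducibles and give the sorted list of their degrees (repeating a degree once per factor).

Write g(y) = y^6 + y^4 + y^2 + 1.
Roots in GF(3): g(0) = 1; g(1) = 1; g(2) = 1.
Complete factorization: g(y) = (y^2 + 1)·(y^2 + y - 1)·(y^2 - y - 1).
Factor degrees with multiplicity: 2 + 2 + 2 = 6.

2, 2, 2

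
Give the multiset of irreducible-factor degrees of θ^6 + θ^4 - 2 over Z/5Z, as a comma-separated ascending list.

Write g(θ) = θ^6 + θ^4 - 2.
Roots in Z/5Z: g(0) = 3; g(1) = 0 → root; g(2) = 3; g(3) = 3; g(4) = 0 → root.
Linear factors from roots: (θ - 1), (θ + 1).
Complete factorization: g(θ) = (θ + 1)^2·(θ - 1)^2·(θ^2 - 2).
Factor degrees with multiplicity: 1 + 1 + 1 + 1 + 2 = 6.

1, 1, 1, 1, 2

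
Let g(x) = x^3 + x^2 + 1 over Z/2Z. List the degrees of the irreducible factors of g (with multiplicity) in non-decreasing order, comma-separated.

3

Roots in Z/2Z: g(0) = 1; g(1) = 1.
Complete factorization: g(x) = (x^3 + x^2 + 1).
Factor degrees with multiplicity: 3 = 3.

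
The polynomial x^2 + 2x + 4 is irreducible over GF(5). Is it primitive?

Write f(x) = x^2 + 2x + 4.
|GF(5^2)^×| = 5^2 − 1 = 24. Prime factorization: 24 = 2^3·3.
f is primitive ⇔ x has order 24 in GF(5)[x]/(f), i.e. x^(24/q) ≠ 1 for each prime q | 24.
x^(12) mod f = 1
x^(8) mod f = 2x + 4.
Since x^(12) = 1, the order of x divides 12 < 24; not primitive.

No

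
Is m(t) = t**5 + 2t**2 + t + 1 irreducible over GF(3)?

Check for roots in GF(3): m(0) = 1; m(1) = 2; m(2) = 1.
No roots, so no linear factors.
Monic irreducibles of degree 2 over GF(3): t**2 + 1, t**2 + t + 2, t**2 + 2t + 2.
None of them divide m (all give nonzero remainder).
No irreducible factor of degree ≤ 2 exists, so m is irreducible over GF(3).

Yes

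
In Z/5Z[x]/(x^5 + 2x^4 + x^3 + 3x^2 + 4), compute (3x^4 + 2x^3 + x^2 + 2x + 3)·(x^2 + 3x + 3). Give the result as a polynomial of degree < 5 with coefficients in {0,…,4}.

3x^4 + 2x^3 + 2x^2 + 3x + 4

Multiply in Z/5Z[x]: (3x^4 + 2x^3 + x^2 + 2x + 3)·(x^2 + 3x + 3) = 3x^6 + x^5 + x^4 + x^3 + 2x^2 + 4.
Reduce using x^5 ≡ 3x^4 + 4x^3 + 2x^2 + 1 (mod x^5 + 2x^4 + x^3 + 3x^2 + 4).
Reduced: 3x^4 + 2x^3 + 2x^2 + 3x + 4.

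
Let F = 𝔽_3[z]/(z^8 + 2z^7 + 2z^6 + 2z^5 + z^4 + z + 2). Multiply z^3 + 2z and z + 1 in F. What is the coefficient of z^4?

Multiply in 𝔽_3[z]: (z^3 + 2z)·(z + 1) = z^4 + z^3 + 2z^2 + 2z.
Reduced: z^4 + z^3 + 2z^2 + 2z.

1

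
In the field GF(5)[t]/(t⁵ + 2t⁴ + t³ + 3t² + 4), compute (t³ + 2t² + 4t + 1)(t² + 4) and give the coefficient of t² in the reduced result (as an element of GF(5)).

Multiply in GF(5)[t]: (t³ + 2t² + 4t + 1)·(t² + 4) = t⁵ + 2t⁴ + 3t³ + 4t² + t + 4.
Reduce using t⁵ ≡ 3t⁴ + 4t³ + 2t² + 1 (mod t⁵ + 2t⁴ + t³ + 3t² + 4).
Reduced: 2t³ + t² + t.

1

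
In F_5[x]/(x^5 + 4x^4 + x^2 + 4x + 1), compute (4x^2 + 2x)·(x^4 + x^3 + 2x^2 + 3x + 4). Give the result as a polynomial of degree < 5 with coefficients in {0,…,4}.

2x^3 + x^2 + 4x

Multiply in F_5[x]: (4x^2 + 2x)·(x^4 + x^3 + 2x^2 + 3x + 4) = 4x^6 + x^5 + x^3 + 2x^2 + 3x.
Reduce using x^5 ≡ x^4 + 4x^2 + x + 4 (mod x^5 + 4x^4 + x^2 + 4x + 1).
Reduced: 2x^3 + x^2 + 4x.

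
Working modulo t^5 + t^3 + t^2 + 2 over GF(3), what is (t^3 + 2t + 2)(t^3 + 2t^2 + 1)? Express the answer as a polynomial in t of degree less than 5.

Multiply in GF(3)[t]: (t^3 + 2t + 2)·(t^3 + 2t^2 + 1) = t^6 + 2t^5 + 2t^4 + t^3 + t^2 + 2t + 2.
Reduce using t^5 ≡ 2t^3 + 2t^2 + 1 (mod t^5 + t^3 + t^2 + 2).
Reduced: t^4 + t^3 + 2t^2 + 1.

t^4 + t^3 + 2t^2 + 1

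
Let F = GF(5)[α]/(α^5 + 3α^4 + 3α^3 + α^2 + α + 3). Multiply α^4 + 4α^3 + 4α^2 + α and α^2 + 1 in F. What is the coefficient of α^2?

2

Multiply in GF(5)[α]: (α^4 + 4α^3 + 4α^2 + α)·(α^2 + 1) = α^6 + 4α^5 + 4α^2 + α.
Reduce using α^5 ≡ 2α^4 + 2α^3 + 4α^2 + 4α + 2 (mod α^5 + 3α^4 + 3α^3 + α^2 + α + 3).
Reduced: 4α^4 + α^3 + 2α^2 + 2α + 2.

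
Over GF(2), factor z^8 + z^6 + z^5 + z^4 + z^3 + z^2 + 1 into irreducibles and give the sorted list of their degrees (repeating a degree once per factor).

2, 3, 3

Write h(z) = z^8 + z^6 + z^5 + z^4 + z^3 + z^2 + 1.
Roots in GF(2): h(0) = 1; h(1) = 1.
Complete factorization: h(z) = (z^2 + z + 1)·(z^3 + z + 1)·(z^3 + z^2 + 1).
Factor degrees with multiplicity: 2 + 3 + 3 = 8.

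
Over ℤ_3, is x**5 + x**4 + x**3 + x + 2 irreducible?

Write f(x) = x**5 + x**4 + x**3 + x + 2.
Check for roots in ℤ_3: f(0) = 2; f(1) = 0 → root; f(2) = 0 → root.
f(1) = 0, so (x − 1) divides f(x); f is reducible.

No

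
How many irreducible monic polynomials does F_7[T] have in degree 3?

112

By the necklace-counting formula, N_7(3) = (1/3) Σ_{d|3} μ(3/d)·7^d.
Divisors of 3: 1, 3; μ(3/d) for each: -1, 1.
Σ = − 7^1 + 7^3 = 336.
N = 336/3 = 112.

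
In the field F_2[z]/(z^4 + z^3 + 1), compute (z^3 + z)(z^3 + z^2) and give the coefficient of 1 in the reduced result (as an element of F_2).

Multiply in F_2[z]: (z^3 + z)·(z^3 + z^2) = z^6 + z^5 + z^4 + z^3.
Reduce using z^4 ≡ z^3 + 1 (mod z^4 + z^3 + 1).
Reduced: z^2 + 1.

1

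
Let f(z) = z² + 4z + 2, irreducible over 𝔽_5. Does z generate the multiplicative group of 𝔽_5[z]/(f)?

|GF(5^2)^×| = 5^2 − 1 = 24. Prime factorization: 24 = 2^3·3.
f is primitive ⇔ z has order 24 in GF(5)[z]/(f), i.e. z^(24/q) ≠ 1 for each prime q | 24.
z^(12) mod f = 4.
z^(8) mod f = 2z + 1.
None equal 1, so z has full order 24; f is primitive.

Yes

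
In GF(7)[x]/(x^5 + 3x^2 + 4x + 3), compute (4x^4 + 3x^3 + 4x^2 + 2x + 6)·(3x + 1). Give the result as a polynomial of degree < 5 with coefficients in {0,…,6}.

6x^4 + x^3 + 2x^2 + 5

Multiply in GF(7)[x]: (4x^4 + 3x^3 + 4x^2 + 2x + 6)·(3x + 1) = 5x^5 + 6x^4 + x^3 + 3x^2 + 6x + 6.
Reduce using x^5 ≡ 4x^2 + 3x + 4 (mod x^5 + 3x^2 + 4x + 3).
Reduced: 6x^4 + x^3 + 2x^2 + 5.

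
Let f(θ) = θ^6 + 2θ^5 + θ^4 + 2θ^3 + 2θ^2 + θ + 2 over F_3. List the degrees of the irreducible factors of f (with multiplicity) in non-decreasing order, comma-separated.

6

Roots in F_3: f(0) = 2; f(1) = 2; f(2) = 1.
Complete factorization: f(θ) = (θ^6 + 2θ^5 + θ^4 + 2θ^3 + 2θ^2 + θ + 2).
Factor degrees with multiplicity: 6 = 6.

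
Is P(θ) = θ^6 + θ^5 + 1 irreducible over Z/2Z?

Check for roots in Z/2Z: P(0) = 1; P(1) = 1.
No roots, so no linear factors.
Monic irreducibles of degree 2 over GF(2): θ^2 + θ + 1.
None of them divide P (all give nonzero remainder).
Monic irreducibles of degree 3 over GF(2): θ^3 + θ + 1, θ^3 + θ^2 + 1.
None of them divide P (all give nonzero remainder).
No irreducible factor of degree ≤ 3 exists, so P is irreducible over GF(2).

Yes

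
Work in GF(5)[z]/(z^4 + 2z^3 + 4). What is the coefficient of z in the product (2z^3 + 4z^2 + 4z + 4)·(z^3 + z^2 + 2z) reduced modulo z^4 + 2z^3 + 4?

0

Multiply in GF(5)[z]: (2z^3 + 4z^2 + 4z + 4)·(z^3 + z^2 + 2z) = 2z^6 + z^5 + 2z^4 + z^3 + 2z^2 + 3z.
Reduce using z^4 ≡ 3z^3 + 1 (mod z^4 + 2z^3 + 4).
Reduced: 4z^2 + 3.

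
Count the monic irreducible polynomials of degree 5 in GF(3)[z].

Gauss's count: N_{3}(5) = (1/5) Σ_{d|5} μ(5/d)·3^d.
Divisors of 5: 1, 5; μ(5/d) for each: -1, 1.
Σ = − 3^1 + 3^5 = 240.
N = 240/5 = 48.

48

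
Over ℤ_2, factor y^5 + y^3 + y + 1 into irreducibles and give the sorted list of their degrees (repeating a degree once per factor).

1, 4

Write g(y) = y^5 + y^3 + y + 1.
Roots in ℤ_2: g(0) = 1; g(1) = 0 → root.
Linear factors from roots: (y + 1).
Complete factorization: g(y) = (y + 1)·(y^4 + y^3 + 1).
Factor degrees with multiplicity: 1 + 4 = 5.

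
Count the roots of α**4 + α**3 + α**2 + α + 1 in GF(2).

Write g(α) = α**4 + α**3 + α**2 + α + 1.
Evaluate at each of the 2 elements of GF(2):
g(0) = 1; g(1) = 1.
No element is a root.

0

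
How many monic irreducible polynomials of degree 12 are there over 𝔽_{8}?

5726600880

Gauss's count: N_{8}(12) = (1/12) Σ_{d|12} μ(12/d)·8^d.
Divisors of 12: 1, 2, 3, 4, 6, 12; μ(12/d) for each: 0, 1, 0, -1, -1, 1.
Σ = 8^2 − 8^4 − 8^6 + 8^12 = 68719210560.
N = 68719210560/12 = 5726600880.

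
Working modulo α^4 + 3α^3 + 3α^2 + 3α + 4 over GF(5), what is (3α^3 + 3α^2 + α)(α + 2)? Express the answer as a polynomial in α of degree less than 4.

Multiply in GF(5)[α]: (3α^3 + 3α^2 + α)·(α + 2) = 3α^4 + 4α^3 + 2α^2 + 2α.
Reduce using α^4 ≡ 2α^3 + 2α^2 + 2α + 1 (mod α^4 + 3α^3 + 3α^2 + 3α + 4).
Reduced: 3α^2 + 3α + 3.

3α^2 + 3α + 3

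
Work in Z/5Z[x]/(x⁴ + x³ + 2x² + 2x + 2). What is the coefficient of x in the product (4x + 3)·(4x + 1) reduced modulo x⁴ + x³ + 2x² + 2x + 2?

1

Multiply in Z/5Z[x]: (4x + 3)·(4x + 1) = x² + x + 3.
Reduced: x² + x + 3.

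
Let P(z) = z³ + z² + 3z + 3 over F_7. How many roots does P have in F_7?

3

Evaluate at each of the 7 elements of F_7:
P(0) = 3; P(1) = 1; P(2) = 0 → root; P(3) = 6; P(4) = 4; P(5) = 0 → root; P(6) = 0 → root.
Roots: {2, 5, 6}.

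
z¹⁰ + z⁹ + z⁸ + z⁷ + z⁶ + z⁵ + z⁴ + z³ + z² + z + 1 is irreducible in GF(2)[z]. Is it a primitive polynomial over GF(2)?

No

Write f(z) = z¹⁰ + z⁹ + z⁸ + z⁷ + z⁶ + z⁵ + z⁴ + z³ + z² + z + 1.
|GF(2^10)^×| = 2^10 − 1 = 1023. Prime factorization: 1023 = 3·11·31.
f is primitive ⇔ z has order 1023 in GF(2)[z]/(f), i.e. z^(1023/q) ≠ 1 for each prime q | 1023.
z^(341) mod f = 1
z^(93) mod f = z⁵.
z^(33) mod f = 1
Since z^(341) = 1, the order of z divides 341 < 1023; not primitive.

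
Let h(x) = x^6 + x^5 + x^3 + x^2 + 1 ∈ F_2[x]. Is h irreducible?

Check for roots in F_2: h(0) = 1; h(1) = 1.
No roots, so no linear factors.
Monic irreducibles of degree 2 over GF(2): x^2 + x + 1.
None of them divide h (all give nonzero remainder).
Monic irreducibles of degree 3 over GF(2): x^3 + x + 1, x^3 + x^2 + 1.
None of them divide h (all give nonzero remainder).
No irreducible factor of degree ≤ 3 exists, so h is irreducible over GF(2).

Yes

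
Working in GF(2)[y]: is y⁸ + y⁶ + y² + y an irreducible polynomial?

Write P(y) = y⁸ + y⁶ + y² + y.
Check for roots in GF(2): P(0) = 0 → root; P(1) = 0 → root.
P(0) = 0, so (y) divides P(y); P is reducible.

No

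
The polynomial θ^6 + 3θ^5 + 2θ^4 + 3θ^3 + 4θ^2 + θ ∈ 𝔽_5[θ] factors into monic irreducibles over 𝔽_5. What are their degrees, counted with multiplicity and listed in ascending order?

1, 1, 1, 1, 2

Write f(θ) = θ^6 + 3θ^5 + 2θ^4 + 3θ^3 + 4θ^2 + θ.
Roots in 𝔽_5: f(0) = 0 → root; f(1) = 4; f(2) = 4; f(3) = 0 → root; f(4) = 0 → root.
Linear factors from roots: (θ), (θ + 2), (θ + 1).
Complete factorization: f(θ) = (θ)·(θ + 1)·(θ + 2)^2·(θ^2 + 3θ + 4).
Factor degrees with multiplicity: 1 + 1 + 1 + 1 + 2 = 6.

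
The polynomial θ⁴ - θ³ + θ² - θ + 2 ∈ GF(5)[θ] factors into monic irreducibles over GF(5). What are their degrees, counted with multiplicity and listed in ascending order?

2, 2

Write h(θ) = θ⁴ - θ³ + θ² - θ + 2.
Roots in GF(5): h(0) = 2; h(1) = 2; h(2) = 2; h(3) = 2; h(4) = 1.
Complete factorization: h(θ) = (θ² + 2θ - 2)·(θ² + 2θ - 1).
Factor degrees with multiplicity: 2 + 2 = 4.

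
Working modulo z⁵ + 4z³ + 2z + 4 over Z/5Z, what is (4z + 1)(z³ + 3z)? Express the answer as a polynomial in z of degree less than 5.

Multiply in Z/5Z[z]: (4z + 1)·(z³ + 3z) = 4z⁴ + z³ + 2z² + 3z.
Reduced: 4z⁴ + z³ + 2z² + 3z.

4z^4 + z^3 + 2z^2 + 3z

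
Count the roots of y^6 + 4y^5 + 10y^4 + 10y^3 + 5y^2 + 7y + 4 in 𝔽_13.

6

Write h(y) = y^6 + 4y^5 + 10y^4 + 10y^3 + 5y^2 + 7y + 4.
Evaluate at each of the 13 elements of 𝔽_13:
h(0) = 4; h(1) = 2; h(2) = 2; h(3) = 4; h(4) = 12; h(5) = 0 → root; h(6) = 0 → root; h(7) = 0 → root; h(8) = 3; h(9) = 0 → root; h(10) = 0 → root; h(11) = 0 → root; h(12) = 12.
Roots: {5, 6, 7, 9, 10, 11}.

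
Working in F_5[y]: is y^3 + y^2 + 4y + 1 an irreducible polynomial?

Write f(y) = y^3 + y^2 + 4y + 1.
Check for roots in F_5: f(0) = 1; f(1) = 2; f(2) = 1; f(3) = 4; f(4) = 2.
No roots. A degree-3 polynomial over a field with no linear factor is irreducible.

Yes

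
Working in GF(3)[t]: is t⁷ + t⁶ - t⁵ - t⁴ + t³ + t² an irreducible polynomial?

No

Write h(t) = t⁷ + t⁶ - t⁵ - t⁴ + t³ + t².
Check for roots in GF(3): h(0) = 0 → root; h(1) = 2; h(2) = 0 → root.
h(0) = 0, so (t) divides h(t); h is reducible.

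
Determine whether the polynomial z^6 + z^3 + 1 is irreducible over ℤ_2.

Yes

Write P(z) = z^6 + z^3 + 1.
Check for roots in ℤ_2: P(0) = 1; P(1) = 1.
No roots, so no linear factors.
Monic irreducibles of degree 2 over GF(2): z^2 + z + 1.
None of them divide P (all give nonzero remainder).
Monic irreducibles of degree 3 over GF(2): z^3 + z + 1, z^3 + z^2 + 1.
None of them divide P (all give nonzero remainder).
No irreducible factor of degree ≤ 3 exists, so P is irreducible over GF(2).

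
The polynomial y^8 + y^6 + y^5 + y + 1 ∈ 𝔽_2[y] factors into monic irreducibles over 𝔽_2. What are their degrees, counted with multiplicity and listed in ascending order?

Write h(y) = y^8 + y^6 + y^5 + y + 1.
Roots in 𝔽_2: h(0) = 1; h(1) = 1.
Complete factorization: h(y) = (y^8 + y^6 + y^5 + y + 1).
Factor degrees with multiplicity: 8 = 8.

8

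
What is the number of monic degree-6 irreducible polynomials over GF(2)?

9

The number of monic irreducibles of degree 6 over GF(2) is (1/6)·Σ_{d∣6} μ(6/d) 2^d.
Divisors of 6: 1, 2, 3, 6; μ(6/d) for each: 1, -1, -1, 1.
Σ = 2^1 − 2^2 − 2^3 + 2^6 = 54.
N = 54/6 = 9.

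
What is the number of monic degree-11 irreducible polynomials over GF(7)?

By the necklace-counting formula, N_7(11) = (1/11) Σ_{d|11} μ(11/d)·7^d.
Divisors of 11: 1, 11; μ(11/d) for each: -1, 1.
Σ = − 7^1 + 7^11 = 1977326736.
N = 1977326736/11 = 179756976.

179756976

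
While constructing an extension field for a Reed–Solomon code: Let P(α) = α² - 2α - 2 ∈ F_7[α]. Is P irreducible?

Yes

Check for roots in F_7: P(0) = 5; P(1) = 4; P(2) = 5; P(3) = 1; P(4) = 6; P(5) = 6; P(6) = 1.
No roots. A degree-2 polynomial over a field with no linear factor is irreducible.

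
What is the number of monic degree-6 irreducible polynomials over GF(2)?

x^(2^6) − x is the product of all monic irreducibles of degree dividing 6; Möbius inversion gives N = (1/6) Σ μ(6/d)·2^d.
Divisors of 6: 1, 2, 3, 6; μ(6/d) for each: 1, -1, -1, 1.
Σ = 2^1 − 2^2 − 2^3 + 2^6 = 54.
N = 54/6 = 9.

9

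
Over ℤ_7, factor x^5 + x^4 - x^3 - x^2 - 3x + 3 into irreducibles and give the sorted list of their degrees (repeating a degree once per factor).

Write h(x) = x^5 + x^4 - x^3 - x^2 - 3x + 3.
Linear factors from roots: (x - 1).
Complete factorization: h(x) = (x - 1)·(x^2 - 3x - 1)·(x^2 - 2x + 3).
Factor degrees with multiplicity: 1 + 2 + 2 = 5.

1, 2, 2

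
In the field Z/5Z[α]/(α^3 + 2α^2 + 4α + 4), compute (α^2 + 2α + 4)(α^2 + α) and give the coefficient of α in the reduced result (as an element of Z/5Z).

Multiply in Z/5Z[α]: (α^2 + 2α + 4)·(α^2 + α) = α^4 + 3α^3 + α^2 + 4α.
Reduce using α^3 ≡ 3α^2 + α + 1 (mod α^3 + 2α^2 + 4α + 4).
Reduced: α + 1.

1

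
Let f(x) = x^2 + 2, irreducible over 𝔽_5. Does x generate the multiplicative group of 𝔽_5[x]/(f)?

|GF(5^2)^×| = 5^2 − 1 = 24. Prime factorization: 24 = 2^3·3.
f is primitive ⇔ x has order 24 in GF(5)[x]/(f), i.e. x^(24/q) ≠ 1 for each prime q | 24.
x^(12) mod f = 4.
x^(8) mod f = 1
Since x^(8) = 1, the order of x divides 8 < 24; not primitive.

No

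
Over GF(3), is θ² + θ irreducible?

Write m(θ) = θ² + θ.
Check for roots in GF(3): m(0) = 0 → root; m(1) = 2; m(2) = 0 → root.
m(0) = 0, so (θ) divides m(θ); m is reducible.

No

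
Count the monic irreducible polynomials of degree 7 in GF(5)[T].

11160

x^(5^7) − x is the product of all monic irreducibles of degree dividing 7; Möbius inversion gives N = (1/7) Σ μ(7/d)·5^d.
Divisors of 7: 1, 7; μ(7/d) for each: -1, 1.
Σ = − 5^1 + 5^7 = 78120.
N = 78120/7 = 11160.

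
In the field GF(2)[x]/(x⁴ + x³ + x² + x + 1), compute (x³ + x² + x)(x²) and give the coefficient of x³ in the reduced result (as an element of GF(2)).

0

Multiply in GF(2)[x]: (x³ + x² + x)·(x²) = x⁵ + x⁴ + x³.
Reduce using x⁴ ≡ x³ + x² + x + 1 (mod x⁴ + x³ + x² + x + 1).
Reduced: x² + x.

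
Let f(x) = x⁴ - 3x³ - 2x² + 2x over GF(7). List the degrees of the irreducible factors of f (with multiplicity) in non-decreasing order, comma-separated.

Linear factors from roots: (x), (x + 2), (x + 1).
Complete factorization: f(x) = (x)·(x + 2)·(x + 1)^2.
Factor degrees with multiplicity: 1 + 1 + 1 + 1 = 4.

1, 1, 1, 1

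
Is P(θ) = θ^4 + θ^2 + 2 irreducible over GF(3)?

Check for roots in GF(3): P(0) = 2; P(1) = 1; P(2) = 1.
No roots, so no linear factors.
Monic irreducibles of degree 2 over GF(3): θ^2 + 1, θ^2 + θ + 2, θ^2 + 2θ + 2.
None of them divide P (all give nonzero remainder).
No irreducible factor of degree ≤ 2 exists, so P is irreducible over GF(3).

Yes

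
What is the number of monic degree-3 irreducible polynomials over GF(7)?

x^(7^3) − x is the product of all monic irreducibles of degree dividing 3; Möbius inversion gives N = (1/3) Σ μ(3/d)·7^d.
Divisors of 3: 1, 3; μ(3/d) for each: -1, 1.
Σ = − 7^1 + 7^3 = 336.
N = 336/3 = 112.

112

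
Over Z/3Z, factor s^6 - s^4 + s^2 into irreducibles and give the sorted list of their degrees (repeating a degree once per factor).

1, 1, 2, 2

Write g(s) = s^6 - s^4 + s^2.
Roots in Z/3Z: g(0) = 0 → root; g(1) = 1; g(2) = 1.
Linear factors from roots: (s).
Complete factorization: g(s) = (s)^2·(s^2 + 1)^2.
Factor degrees with multiplicity: 1 + 1 + 2 + 2 = 6.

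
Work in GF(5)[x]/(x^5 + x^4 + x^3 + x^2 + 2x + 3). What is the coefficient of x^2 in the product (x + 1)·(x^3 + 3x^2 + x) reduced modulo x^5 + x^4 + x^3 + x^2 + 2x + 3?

Multiply in GF(5)[x]: (x + 1)·(x^3 + 3x^2 + x) = x^4 + 4x^3 + 4x^2 + x.
Reduced: x^4 + 4x^3 + 4x^2 + x.

4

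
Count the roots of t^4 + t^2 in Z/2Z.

2

Write h(t) = t^4 + t^2.
Evaluate at each of the 2 elements of Z/2Z:
h(0) = 0 → root; h(1) = 0 → root.
Roots: {0, 1}.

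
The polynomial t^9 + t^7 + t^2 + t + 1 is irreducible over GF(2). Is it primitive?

Write f(t) = t^9 + t^7 + t^2 + t + 1.
|GF(2^9)^×| = 2^9 − 1 = 511. Prime factorization: 511 = 7·73.
f is primitive ⇔ t has order 511 in GF(2)[t]/(f), i.e. t^(511/q) ≠ 1 for each prime q | 511.
t^(73) mod f = t^5 + t^4 + t^3 + t^2.
t^(7) mod f = t^7.
None equal 1, so t has full order 511; f is primitive.

Yes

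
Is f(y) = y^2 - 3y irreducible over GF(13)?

Check each element of GF(13) for a root: f(0)=0, f(1)=11, f(2)=11, f(3)=0, f(4)=4, f(5)=10, f(6)=5, f(7)=2, f(8)=1, f(9)=2, f(10)=5, f(11)=10, f(12)=4.
f(0) = 0, so (y) divides f(y); f is reducible.

No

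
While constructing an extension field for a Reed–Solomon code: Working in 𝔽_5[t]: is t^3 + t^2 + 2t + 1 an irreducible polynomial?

Write h(t) = t^3 + t^2 + 2t + 1.
Check for roots in 𝔽_5: h(0) = 1; h(1) = 0 → root; h(2) = 2; h(3) = 3; h(4) = 4.
h(1) = 0, so (t − 1) divides h(t); h is reducible.

No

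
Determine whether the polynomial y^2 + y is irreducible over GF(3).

Write g(y) = y^2 + y.
Check for roots in GF(3): g(0) = 0 → root; g(1) = 2; g(2) = 0 → root.
g(0) = 0, so (y) divides g(y); g is reducible.

No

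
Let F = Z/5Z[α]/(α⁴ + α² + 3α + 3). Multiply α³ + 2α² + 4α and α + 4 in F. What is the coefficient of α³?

Multiply in Z/5Z[α]: (α³ + 2α² + 4α)·(α + 4) = α⁴ + α³ + 2α² + α.
Reduce using α⁴ ≡ 4α² + 2α + 2 (mod α⁴ + α² + 3α + 3).
Reduced: α³ + α² + 3α + 2.

1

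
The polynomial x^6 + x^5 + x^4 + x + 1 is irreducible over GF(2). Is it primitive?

Write f(x) = x^6 + x^5 + x^4 + x + 1.
|GF(2^6)^×| = 2^6 − 1 = 63. Prime factorization: 63 = 3^2·7.
f is primitive ⇔ x has order 63 in GF(2)[x]/(f), i.e. x^(63/q) ≠ 1 for each prime q | 63.
x^(21) mod f = x^4 + x^3 + 1.
x^(9) mod f = x^5 + x^2 + x + 1.
None equal 1, so x has full order 63; f is primitive.

Yes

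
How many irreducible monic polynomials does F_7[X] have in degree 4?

588

x^(7^4) − x is the product of all monic irreducibles of degree dividing 4; Möbius inversion gives N = (1/4) Σ μ(4/d)·7^d.
Divisors of 4: 1, 2, 4; μ(4/d) for each: 0, -1, 1.
Σ = − 7^2 + 7^4 = 2352.
N = 2352/4 = 588.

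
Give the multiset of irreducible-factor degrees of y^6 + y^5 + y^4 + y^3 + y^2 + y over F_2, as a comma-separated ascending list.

Write f(y) = y^6 + y^5 + y^4 + y^3 + y^2 + y.
Roots in F_2: f(0) = 0 → root; f(1) = 0 → root.
Linear factors from roots: (y), (y + 1).
Complete factorization: f(y) = (y)·(y + 1)·(y^2 + y + 1)^2.
Factor degrees with multiplicity: 1 + 1 + 2 + 2 = 6.

1, 1, 2, 2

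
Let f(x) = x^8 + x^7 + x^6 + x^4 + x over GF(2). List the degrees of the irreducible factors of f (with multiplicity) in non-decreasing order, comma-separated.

Roots in GF(2): f(0) = 0 → root; f(1) = 1.
Linear factors from roots: (x).
Complete factorization: f(x) = (x)·(x^2 + x + 1)^2·(x^3 + x^2 + 1).
Factor degrees with multiplicity: 1 + 2 + 2 + 3 = 8.

1, 2, 2, 3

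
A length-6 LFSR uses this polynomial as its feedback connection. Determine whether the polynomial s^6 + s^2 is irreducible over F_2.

Write m(s) = s^6 + s^2.
Check for roots in F_2: m(0) = 0 → root; m(1) = 0 → root.
m(0) = 0, so (s) divides m(s); m is reducible.

No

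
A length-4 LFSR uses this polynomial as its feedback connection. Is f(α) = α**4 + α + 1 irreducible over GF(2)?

Check for roots in GF(2): f(0) = 1; f(1) = 1.
No roots, so no linear factors.
Monic irreducibles of degree 2 over GF(2): α**2 + α + 1.
None of them divide f (all give nonzero remainder).
No irreducible factor of degree ≤ 2 exists, so f is irreducible over GF(2).

Yes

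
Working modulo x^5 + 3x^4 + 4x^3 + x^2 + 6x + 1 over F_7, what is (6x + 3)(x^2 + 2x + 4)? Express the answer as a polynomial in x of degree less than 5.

Multiply in F_7[x]: (6x + 3)·(x^2 + 2x + 4) = 6x^3 + x^2 + 2x + 5.
Reduced: 6x^3 + x^2 + 2x + 5.

6x^3 + x^2 + 2x + 5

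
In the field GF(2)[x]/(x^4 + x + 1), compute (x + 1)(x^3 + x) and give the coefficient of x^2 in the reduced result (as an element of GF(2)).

1

Multiply in GF(2)[x]: (x + 1)·(x^3 + x) = x^4 + x^3 + x^2 + x.
Reduce using x^4 ≡ x + 1 (mod x^4 + x + 1).
Reduced: x^3 + x^2 + 1.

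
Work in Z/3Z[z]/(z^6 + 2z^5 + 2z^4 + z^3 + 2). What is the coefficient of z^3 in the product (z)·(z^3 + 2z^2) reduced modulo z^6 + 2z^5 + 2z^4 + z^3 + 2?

2

Multiply in Z/3Z[z]: (z)·(z^3 + 2z^2) = z^4 + 2z^3.
Reduced: z^4 + 2z^3.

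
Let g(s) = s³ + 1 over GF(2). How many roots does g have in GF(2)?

Evaluate at each of the 2 elements of GF(2):
g(0) = 1; g(1) = 0 → root.
Roots: {1}.

1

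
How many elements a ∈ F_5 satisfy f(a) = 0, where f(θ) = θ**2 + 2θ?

2

Evaluate at each of the 5 elements of F_5:
f(0) = 0 → root; f(1) = 3; f(2) = 3; f(3) = 0 → root; f(4) = 4.
Roots: {0, 3}.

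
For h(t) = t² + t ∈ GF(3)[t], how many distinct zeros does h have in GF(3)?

2

Evaluate at each of the 3 elements of GF(3):
h(0) = 0 → root; h(1) = 2; h(2) = 0 → root.
Roots: {0, 2}.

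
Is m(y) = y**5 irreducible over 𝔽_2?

Check for roots in 𝔽_2: m(0) = 0 → root; m(1) = 1.
m(0) = 0, so (y) divides m(y); m is reducible.

No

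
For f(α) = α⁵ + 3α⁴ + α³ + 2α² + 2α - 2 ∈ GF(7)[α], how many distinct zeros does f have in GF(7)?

Evaluate at each of the 7 elements of GF(7):
f(0) = 5; f(1) = 0 → root; f(2) = 0 → root; f(3) = 3; f(4) = 4; f(5) = 3; f(6) = 6.
Roots: {1, 2}.

2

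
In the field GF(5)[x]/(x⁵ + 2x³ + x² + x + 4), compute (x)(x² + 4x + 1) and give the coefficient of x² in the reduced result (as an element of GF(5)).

4

Multiply in GF(5)[x]: (x)·(x² + 4x + 1) = x³ + 4x² + x.
Reduced: x³ + 4x² + x.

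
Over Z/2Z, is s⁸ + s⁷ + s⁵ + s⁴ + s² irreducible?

Write h(s) = s⁸ + s⁷ + s⁵ + s⁴ + s².
Check for roots in Z/2Z: h(0) = 0 → root; h(1) = 1.
h(0) = 0, so (s) divides h(s); h is reducible.

No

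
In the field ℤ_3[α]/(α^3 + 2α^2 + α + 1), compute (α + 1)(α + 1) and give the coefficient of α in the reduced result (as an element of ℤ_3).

2

Multiply in ℤ_3[α]: (α + 1)·(α + 1) = α^2 + 2α + 1.
Reduced: α^2 + 2α + 1.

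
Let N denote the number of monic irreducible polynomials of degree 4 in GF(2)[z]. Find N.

Gauss's count: N_{2}(4) = (1/4) Σ_{d|4} μ(4/d)·2^d.
Divisors of 4: 1, 2, 4; μ(4/d) for each: 0, -1, 1.
Σ = − 2^2 + 2^4 = 12.
N = 12/4 = 3.

3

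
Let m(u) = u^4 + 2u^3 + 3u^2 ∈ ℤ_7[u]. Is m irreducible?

No

Check for roots in ℤ_7: m(0) = 0 → root; m(1) = 6; m(2) = 2; m(3) = 1; m(4) = 5; m(5) = 5; m(6) = 2.
m(0) = 0, so (u) divides m(u); m is reducible.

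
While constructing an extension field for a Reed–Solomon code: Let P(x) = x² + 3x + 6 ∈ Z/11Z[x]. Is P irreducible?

Yes

Check each element of Z/11Z for a root: P(0)=6, P(1)=10, P(2)=5, P(3)=2, P(4)=1, P(5)=2, P(6)=5, P(7)=10, P(8)=6, P(9)=4, P(10)=4.
No roots. A degree-2 polynomial over a field with no linear factor is irreducible.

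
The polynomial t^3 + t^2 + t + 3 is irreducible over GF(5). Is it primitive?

Yes

Write f(t) = t^3 + t^2 + t + 3.
|GF(5^3)^×| = 5^3 − 1 = 124. Prime factorization: 124 = 2^2·31.
f is primitive ⇔ t has order 124 in GF(5)[t]/(f), i.e. t^(124/q) ≠ 1 for each prime q | 124.
t^(62) mod f = 4.
t^(4) mod f = 3t + 3.
None equal 1, so t has full order 124; f is primitive.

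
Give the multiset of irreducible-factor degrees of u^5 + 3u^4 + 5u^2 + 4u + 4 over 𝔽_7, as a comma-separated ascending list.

Write h(u) = u^5 + 3u^4 + 5u^2 + 4u + 4.
Linear factors from roots: (u + 5), (u + 1).
Complete factorization: h(u) = (u + 1)·(u + 5)·(u^3 + 4u^2 + 6u + 5).
Factor degrees with multiplicity: 1 + 1 + 3 = 5.

1, 1, 3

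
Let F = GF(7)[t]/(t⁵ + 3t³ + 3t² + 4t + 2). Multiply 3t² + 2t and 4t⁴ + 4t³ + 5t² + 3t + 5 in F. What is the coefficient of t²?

4

Multiply in GF(7)[t]: (3t² + 2t)·(4t⁴ + 4t³ + 5t² + 3t + 5) = 5t⁶ + 6t⁵ + 2t⁴ + 5t³ + 3t.
Reduce using t⁵ ≡ 4t³ + 4t² + 3t + 5 (mod t⁵ + 3t³ + 3t² + 4t + 2).
Reduced: t⁴ + 4t² + 4t + 2.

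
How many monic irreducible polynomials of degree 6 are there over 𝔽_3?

The number of monic irreducibles of degree 6 over GF(3) is (1/6)·Σ_{d∣6} μ(6/d) 3^d.
Divisors of 6: 1, 2, 3, 6; μ(6/d) for each: 1, -1, -1, 1.
Σ = 3^1 − 3^2 − 3^3 + 3^6 = 696.
N = 696/6 = 116.

116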